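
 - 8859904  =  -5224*1696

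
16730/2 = 8365  =  8365.00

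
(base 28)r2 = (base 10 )758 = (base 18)262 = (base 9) 1032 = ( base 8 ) 1366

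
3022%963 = 133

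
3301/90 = 3301/90 = 36.68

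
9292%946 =778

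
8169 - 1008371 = -1000202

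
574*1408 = 808192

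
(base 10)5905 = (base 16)1711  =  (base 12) 3501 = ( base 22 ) C49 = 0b1011100010001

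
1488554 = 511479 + 977075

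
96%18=6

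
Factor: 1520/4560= 1/3 = 3^( - 1) 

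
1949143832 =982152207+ 966991625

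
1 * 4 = 4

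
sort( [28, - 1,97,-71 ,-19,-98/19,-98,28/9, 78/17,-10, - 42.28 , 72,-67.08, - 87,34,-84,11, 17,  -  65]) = [ - 98,-87, - 84,-71,-67.08, -65,-42.28 ,-19, - 10, - 98/19, - 1,28/9, 78/17,11, 17,28,34, 72,97]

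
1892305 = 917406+974899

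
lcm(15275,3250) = 152750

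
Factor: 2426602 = 2^1*1213301^1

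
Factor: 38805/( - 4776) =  -65/8 =- 2^( - 3 ) * 5^1 * 13^1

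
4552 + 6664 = 11216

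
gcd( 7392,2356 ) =4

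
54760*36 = 1971360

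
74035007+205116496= 279151503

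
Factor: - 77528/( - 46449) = 2^3*3^( - 2)*11^1*13^ ( - 1) * 397^( - 1)*881^1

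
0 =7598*0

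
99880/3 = 99880/3 = 33293.33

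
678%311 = 56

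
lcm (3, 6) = 6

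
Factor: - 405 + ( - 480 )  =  -885 = - 3^1*5^1*59^1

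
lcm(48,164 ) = 1968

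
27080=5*5416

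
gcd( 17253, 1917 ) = 1917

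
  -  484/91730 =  - 1  +  45623/45865 = - 0.01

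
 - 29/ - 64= 29/64 = 0.45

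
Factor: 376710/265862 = 435/307 =3^1*5^1*29^1*307^(- 1 )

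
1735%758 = 219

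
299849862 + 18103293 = 317953155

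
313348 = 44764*7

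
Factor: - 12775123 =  - 12775123^1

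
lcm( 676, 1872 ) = 24336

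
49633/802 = 61+711/802  =  61.89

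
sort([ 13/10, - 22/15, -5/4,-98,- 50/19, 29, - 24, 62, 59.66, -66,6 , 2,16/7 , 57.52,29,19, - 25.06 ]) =[ - 98, - 66, - 25.06, - 24, - 50/19, - 22/15,  -  5/4, 13/10, 2, 16/7 , 6,  19, 29 , 29, 57.52, 59.66,62 ]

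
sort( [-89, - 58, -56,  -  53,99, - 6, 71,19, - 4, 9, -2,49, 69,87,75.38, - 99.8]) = [ - 99.8, - 89,-58, - 56, - 53, - 6, - 4, - 2,9,19,49,69,71, 75.38,  87, 99]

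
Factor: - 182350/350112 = -2^( - 4) * 3^( - 1)  *  5^2 = - 25/48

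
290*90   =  26100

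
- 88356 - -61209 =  - 27147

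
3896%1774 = 348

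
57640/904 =63  +  86/113 = 63.76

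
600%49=12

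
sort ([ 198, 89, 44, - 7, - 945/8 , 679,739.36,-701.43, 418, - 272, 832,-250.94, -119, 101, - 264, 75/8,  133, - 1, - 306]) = [ - 701.43, - 306, - 272, - 264, - 250.94,-119, - 945/8, - 7, - 1, 75/8,  44,89, 101,133,198, 418,679,739.36, 832] 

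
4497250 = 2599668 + 1897582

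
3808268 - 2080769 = 1727499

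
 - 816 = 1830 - 2646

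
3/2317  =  3/2317 = 0.00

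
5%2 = 1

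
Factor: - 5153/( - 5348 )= 2^(  -  2 ) * 7^( - 1 )*191^( - 1) * 5153^1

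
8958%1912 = 1310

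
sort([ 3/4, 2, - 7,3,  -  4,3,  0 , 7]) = [-7,- 4,0, 3/4, 2, 3,3 , 7] 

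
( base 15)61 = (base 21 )47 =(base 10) 91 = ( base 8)133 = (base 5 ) 331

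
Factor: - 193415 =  - 5^1*101^1*383^1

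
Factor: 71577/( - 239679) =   -  241/807 = - 3^( - 1 )*241^1*269^( - 1)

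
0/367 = 0  =  0.00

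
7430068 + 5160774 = 12590842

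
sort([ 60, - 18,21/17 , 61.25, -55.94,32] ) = [ - 55.94,- 18,  21/17,32 , 60,61.25 ]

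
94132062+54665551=148797613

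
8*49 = 392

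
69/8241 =23/2747 = 0.01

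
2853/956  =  2853/956 = 2.98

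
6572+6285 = 12857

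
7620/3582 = 1270/597 = 2.13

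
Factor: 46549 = 46549^1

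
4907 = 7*701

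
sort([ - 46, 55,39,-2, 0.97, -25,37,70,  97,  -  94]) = [ - 94, - 46, - 25,-2,0.97, 37,39,55, 70, 97]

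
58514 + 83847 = 142361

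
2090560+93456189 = 95546749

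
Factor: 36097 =36097^1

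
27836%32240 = 27836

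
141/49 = 141/49  =  2.88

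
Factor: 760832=2^10*743^1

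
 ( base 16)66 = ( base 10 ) 102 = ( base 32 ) 36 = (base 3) 10210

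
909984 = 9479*96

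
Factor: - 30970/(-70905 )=38/87 = 2^1*3^(-1)*19^1*29^( - 1 )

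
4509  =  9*501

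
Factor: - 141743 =- 7^1*20249^1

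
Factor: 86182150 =2^1*5^2 * 23^1 * 74941^1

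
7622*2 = 15244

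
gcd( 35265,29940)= 15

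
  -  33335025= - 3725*8949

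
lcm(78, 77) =6006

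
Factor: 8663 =8663^1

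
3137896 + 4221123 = 7359019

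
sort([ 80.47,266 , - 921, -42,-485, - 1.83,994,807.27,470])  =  [-921,-485, - 42, - 1.83 , 80.47 , 266, 470, 807.27, 994]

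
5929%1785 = 574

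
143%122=21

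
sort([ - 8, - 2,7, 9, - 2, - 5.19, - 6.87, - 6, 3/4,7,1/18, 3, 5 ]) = [ - 8, - 6.87, - 6 , - 5.19, - 2, - 2, 1/18, 3/4 , 3, 5, 7,  7, 9 ]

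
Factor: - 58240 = -2^7*5^1* 7^1*13^1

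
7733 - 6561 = 1172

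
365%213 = 152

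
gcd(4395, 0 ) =4395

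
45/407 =45/407 = 0.11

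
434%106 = 10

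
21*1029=21609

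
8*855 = 6840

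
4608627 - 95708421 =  - 91099794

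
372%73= 7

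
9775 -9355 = 420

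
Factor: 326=2^1*163^1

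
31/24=31/24 = 1.29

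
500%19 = 6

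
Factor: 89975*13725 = 1234906875  =  3^2 *5^4*59^1* 61^2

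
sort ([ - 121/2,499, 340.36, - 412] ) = [ - 412, - 121/2,340.36 , 499] 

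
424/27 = 15 + 19/27= 15.70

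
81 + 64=145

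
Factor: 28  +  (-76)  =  -48 = -2^4 *3^1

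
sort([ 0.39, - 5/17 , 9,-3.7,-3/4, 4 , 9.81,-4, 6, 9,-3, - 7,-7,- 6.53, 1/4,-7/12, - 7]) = [ - 7, - 7, - 7, - 6.53, - 4, - 3.7, - 3,-3/4,-7/12, - 5/17, 1/4, 0.39, 4, 6, 9,  9, 9.81]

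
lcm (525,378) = 9450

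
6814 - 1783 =5031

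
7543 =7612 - 69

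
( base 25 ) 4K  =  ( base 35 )3f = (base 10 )120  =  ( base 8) 170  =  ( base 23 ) 55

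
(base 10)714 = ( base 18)23c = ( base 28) PE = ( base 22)1AA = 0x2ca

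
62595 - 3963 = 58632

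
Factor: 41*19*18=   2^1*3^2*19^1 * 41^1 = 14022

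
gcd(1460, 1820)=20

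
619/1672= 619/1672 = 0.37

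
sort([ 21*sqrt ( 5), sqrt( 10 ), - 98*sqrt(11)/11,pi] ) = [ - 98*sqrt (11 )/11,pi,sqrt(10 ),  21*sqrt(5) ] 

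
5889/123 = 1963/41 = 47.88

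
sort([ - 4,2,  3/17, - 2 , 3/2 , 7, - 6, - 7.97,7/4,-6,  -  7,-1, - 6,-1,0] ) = [ - 7.97, - 7, - 6 , - 6, - 6, - 4, - 2,-1, - 1 , 0 , 3/17,3/2,7/4, 2 , 7]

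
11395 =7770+3625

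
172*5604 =963888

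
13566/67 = 13566/67  =  202.48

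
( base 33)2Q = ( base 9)112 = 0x5C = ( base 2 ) 1011100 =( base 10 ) 92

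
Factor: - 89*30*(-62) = 165540 = 2^2*3^1*5^1*31^1 * 89^1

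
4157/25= 4157/25 = 166.28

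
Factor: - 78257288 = -2^3*991^1*9871^1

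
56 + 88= 144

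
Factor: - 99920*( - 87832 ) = 8776173440 = 2^7*5^1*1249^1*10979^1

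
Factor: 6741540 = 2^2*3^2*5^1*13^1 * 43^1*67^1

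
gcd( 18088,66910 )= 2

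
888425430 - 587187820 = 301237610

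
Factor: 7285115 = 5^1*37^1*53^1*743^1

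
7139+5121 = 12260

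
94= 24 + 70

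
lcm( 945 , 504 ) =7560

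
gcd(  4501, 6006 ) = 7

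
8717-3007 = 5710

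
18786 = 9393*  2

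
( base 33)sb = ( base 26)19P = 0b1110100111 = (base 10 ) 935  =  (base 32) T7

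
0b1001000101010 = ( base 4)1020222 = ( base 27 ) 6A6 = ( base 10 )4650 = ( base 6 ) 33310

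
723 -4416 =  - 3693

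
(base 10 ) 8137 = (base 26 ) c0p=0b1111111001001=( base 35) 6mh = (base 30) 917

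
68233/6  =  11372+1/6 =11372.17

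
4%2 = 0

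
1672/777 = 1672/777 = 2.15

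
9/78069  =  3/26023= 0.00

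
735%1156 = 735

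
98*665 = 65170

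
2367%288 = 63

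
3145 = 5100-1955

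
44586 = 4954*9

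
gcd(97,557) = 1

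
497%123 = 5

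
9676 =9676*1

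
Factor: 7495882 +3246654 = 10742536 = 2^3*7^1*191831^1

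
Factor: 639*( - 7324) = -4680036 = - 2^2*3^2*71^1*1831^1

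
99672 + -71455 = 28217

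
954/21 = 318/7 = 45.43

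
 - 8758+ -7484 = - 16242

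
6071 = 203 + 5868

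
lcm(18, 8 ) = 72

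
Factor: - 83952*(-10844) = 910375488 = 2^6*3^2*11^1*53^1*2711^1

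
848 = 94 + 754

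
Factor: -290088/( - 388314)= 316/423 = 2^2*3^( - 2 )*47^ ( - 1)*79^1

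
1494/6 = 249 = 249.00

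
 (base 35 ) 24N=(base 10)2613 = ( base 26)3md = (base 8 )5065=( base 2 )101000110101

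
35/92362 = 35/92362= 0.00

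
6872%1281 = 467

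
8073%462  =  219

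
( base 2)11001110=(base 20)a6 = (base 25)86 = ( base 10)206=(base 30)6q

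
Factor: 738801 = 3^4*7^1*1303^1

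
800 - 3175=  - 2375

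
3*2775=8325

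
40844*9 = 367596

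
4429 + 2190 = 6619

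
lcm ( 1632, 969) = 31008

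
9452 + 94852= 104304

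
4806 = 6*801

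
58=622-564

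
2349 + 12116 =14465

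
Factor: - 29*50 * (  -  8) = 2^4 * 5^2*29^1 = 11600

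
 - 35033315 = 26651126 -61684441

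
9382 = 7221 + 2161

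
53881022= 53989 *998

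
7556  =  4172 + 3384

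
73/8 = 9 + 1/8 = 9.12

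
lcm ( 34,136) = 136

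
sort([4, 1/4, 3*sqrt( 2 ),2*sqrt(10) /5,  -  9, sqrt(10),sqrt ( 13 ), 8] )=[ - 9,  1/4,2*sqrt(10 )/5,sqrt(10 ), sqrt(13), 4, 3*sqrt(2),8 ] 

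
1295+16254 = 17549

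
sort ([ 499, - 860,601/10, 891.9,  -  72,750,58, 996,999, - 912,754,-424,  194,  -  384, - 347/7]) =[-912,-860, - 424, - 384, -72, - 347/7,58,601/10,194 , 499,750,754,891.9,996,999 ] 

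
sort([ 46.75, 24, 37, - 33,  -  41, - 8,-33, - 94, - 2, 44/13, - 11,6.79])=[ - 94,-41,-33, - 33 , - 11,-8, - 2, 44/13, 6.79, 24, 37, 46.75]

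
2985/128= 2985/128 = 23.32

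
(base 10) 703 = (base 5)10303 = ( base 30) nd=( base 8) 1277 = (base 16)2bf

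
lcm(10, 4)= 20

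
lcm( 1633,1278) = 29394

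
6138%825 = 363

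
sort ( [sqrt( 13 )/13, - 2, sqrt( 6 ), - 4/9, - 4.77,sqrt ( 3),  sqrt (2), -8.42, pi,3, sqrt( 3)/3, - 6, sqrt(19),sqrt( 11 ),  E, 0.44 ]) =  [ - 8.42, - 6, - 4.77, - 2,-4/9,sqrt (13 )/13, 0.44,sqrt( 3 ) /3,  sqrt(2), sqrt( 3),sqrt ( 6), E, 3, pi,sqrt ( 11),sqrt( 19 ) ]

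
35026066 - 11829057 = 23197009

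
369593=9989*37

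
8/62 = 4/31  =  0.13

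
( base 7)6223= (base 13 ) CB2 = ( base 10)2173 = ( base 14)B13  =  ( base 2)100001111101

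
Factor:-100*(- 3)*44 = 2^4*3^1*5^2*11^1 = 13200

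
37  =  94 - 57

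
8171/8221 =8171/8221=0.99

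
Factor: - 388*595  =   - 230860 = - 2^2 * 5^1 * 7^1* 17^1 * 97^1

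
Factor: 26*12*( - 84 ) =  - 26208 = - 2^5 * 3^2*7^1*13^1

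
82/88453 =82/88453 = 0.00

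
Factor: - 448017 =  - 3^1 * 23^1 *43^1*151^1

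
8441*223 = 1882343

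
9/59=9/59 = 0.15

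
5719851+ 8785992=14505843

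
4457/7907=4457/7907 = 0.56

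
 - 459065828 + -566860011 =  - 1025925839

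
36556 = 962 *38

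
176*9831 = 1730256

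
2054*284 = 583336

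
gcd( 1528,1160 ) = 8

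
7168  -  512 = 6656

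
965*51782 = 49969630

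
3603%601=598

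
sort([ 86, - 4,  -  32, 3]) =[ -32,- 4, 3,86]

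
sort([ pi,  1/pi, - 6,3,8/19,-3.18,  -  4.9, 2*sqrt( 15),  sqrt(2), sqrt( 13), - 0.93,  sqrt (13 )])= [ - 6, - 4.9, - 3.18, -0.93, 1/pi, 8/19 , sqrt(2),3,pi, sqrt(  13 ), sqrt(13), 2*sqrt ( 15)]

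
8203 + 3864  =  12067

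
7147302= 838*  8529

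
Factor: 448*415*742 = 137952640 = 2^7*5^1*7^2 * 53^1*83^1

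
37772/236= 160 + 3/59 = 160.05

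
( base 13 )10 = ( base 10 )13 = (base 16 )D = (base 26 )D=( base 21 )d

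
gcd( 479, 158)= 1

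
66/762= 11/127 = 0.09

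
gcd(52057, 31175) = 1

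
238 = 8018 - 7780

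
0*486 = 0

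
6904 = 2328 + 4576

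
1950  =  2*975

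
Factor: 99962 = 2^1*151^1*331^1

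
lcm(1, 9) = 9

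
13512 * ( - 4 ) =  - 54048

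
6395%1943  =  566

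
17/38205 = 17/38205 =0.00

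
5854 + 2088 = 7942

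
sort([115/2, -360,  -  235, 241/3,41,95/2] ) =[ - 360, - 235,41,95/2,  115/2,241/3] 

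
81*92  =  7452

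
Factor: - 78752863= - 7^1 * 11250409^1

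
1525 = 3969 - 2444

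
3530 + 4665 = 8195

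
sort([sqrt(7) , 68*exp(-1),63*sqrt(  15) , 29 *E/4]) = [sqrt(7),29 * E/4, 68  *  exp( -1),  63*sqrt(15) ]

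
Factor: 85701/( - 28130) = -2^( - 1)*3^1*5^( - 1)*7^2*11^1*29^( - 1)*53^1*97^( -1 ) 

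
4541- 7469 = - 2928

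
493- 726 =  - 233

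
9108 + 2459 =11567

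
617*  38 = 23446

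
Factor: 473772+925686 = 2^1*3^1*23^1*10141^1 = 1399458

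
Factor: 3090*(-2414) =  - 2^2*3^1*5^1 * 17^1*71^1*103^1 = -7459260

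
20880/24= 870 = 870.00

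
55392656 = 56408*982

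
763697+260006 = 1023703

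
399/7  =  57 = 57.00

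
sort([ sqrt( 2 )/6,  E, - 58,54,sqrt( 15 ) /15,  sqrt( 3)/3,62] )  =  [ - 58,sqrt(2) /6, sqrt( 15 )/15,  sqrt (3) /3,E,54, 62 ] 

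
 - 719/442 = - 2 + 165/442 = - 1.63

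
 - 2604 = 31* ( - 84 )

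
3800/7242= 1900/3621 = 0.52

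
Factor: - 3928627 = - 499^1*7873^1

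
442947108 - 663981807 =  - 221034699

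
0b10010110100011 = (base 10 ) 9635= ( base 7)40043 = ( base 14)3723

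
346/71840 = 173/35920 = 0.00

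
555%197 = 161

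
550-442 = 108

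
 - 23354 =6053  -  29407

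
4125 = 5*825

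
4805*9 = 43245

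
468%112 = 20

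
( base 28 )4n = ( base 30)4F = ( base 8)207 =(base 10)135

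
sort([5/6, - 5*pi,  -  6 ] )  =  [ - 5*pi, - 6, 5/6 ]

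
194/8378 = 97/4189 = 0.02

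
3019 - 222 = 2797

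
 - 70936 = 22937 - 93873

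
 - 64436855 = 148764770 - 213201625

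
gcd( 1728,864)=864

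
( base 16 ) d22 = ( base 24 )5K2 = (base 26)4P8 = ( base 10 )3362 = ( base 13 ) 16b8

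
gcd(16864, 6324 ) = 2108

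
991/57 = 991/57 = 17.39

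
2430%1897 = 533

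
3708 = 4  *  927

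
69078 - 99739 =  - 30661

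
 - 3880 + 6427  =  2547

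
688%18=4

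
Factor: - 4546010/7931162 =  - 2273005/3965581  =  - 5^1 * 7^1 * 101^1*643^1*3965581^( - 1 ) 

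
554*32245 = 17863730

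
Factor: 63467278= 2^1*7^1*83^1*193^1*283^1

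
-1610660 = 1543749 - 3154409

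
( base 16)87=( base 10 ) 135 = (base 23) 5k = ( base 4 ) 2013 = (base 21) 69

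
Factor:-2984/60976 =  - 2^( - 1 )*37^(-1)*103^( - 1 )*373^1= - 373/7622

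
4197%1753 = 691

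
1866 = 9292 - 7426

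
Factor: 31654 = 2^1* 7^2 * 17^1*19^1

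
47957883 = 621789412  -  573831529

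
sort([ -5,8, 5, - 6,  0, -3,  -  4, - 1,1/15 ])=[-6, - 5,  -  4, - 3, - 1,0,1/15,5,8] 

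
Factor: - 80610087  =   - 3^1 * 37^1*751^1*967^1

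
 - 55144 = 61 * ( - 904)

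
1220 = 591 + 629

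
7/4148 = 7/4148 = 0.00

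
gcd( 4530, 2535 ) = 15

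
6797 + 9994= 16791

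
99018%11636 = 5930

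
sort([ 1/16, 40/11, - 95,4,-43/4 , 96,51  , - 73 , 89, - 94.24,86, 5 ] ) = [ - 95 ,  -  94.24, - 73, - 43/4,  1/16,40/11, 4,5,51,86 , 89 , 96]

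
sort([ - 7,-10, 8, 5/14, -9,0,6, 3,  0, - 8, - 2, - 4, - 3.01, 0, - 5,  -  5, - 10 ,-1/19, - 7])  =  [-10, - 10,  -  9,  -  8, -7, -7, - 5, - 5,  -  4, - 3.01, - 2, - 1/19,0,0,0, 5/14,3,6,8]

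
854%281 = 11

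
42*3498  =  146916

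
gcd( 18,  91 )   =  1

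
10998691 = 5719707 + 5278984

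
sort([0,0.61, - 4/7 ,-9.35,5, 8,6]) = [ - 9.35, - 4/7, 0 , 0.61, 5, 6,8 ]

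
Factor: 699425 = 5^2*101^1*277^1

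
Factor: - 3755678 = -2^1 * 1877839^1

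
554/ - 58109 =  - 554/58109= - 0.01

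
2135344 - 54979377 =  - 52844033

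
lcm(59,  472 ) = 472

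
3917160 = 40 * 97929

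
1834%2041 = 1834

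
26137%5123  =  522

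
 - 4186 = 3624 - 7810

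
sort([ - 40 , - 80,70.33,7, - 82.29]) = [ - 82.29,  -  80, - 40, 7, 70.33]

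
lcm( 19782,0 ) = 0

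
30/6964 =15/3482=0.00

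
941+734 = 1675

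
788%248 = 44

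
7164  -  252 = 6912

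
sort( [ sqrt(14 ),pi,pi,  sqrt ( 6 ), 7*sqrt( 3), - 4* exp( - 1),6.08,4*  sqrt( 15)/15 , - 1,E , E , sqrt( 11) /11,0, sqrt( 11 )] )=[ - 4*exp ( - 1), - 1,  0,sqrt(11 ) /11, 4*sqrt( 15 )/15,sqrt( 6),E , E,pi,pi,sqrt(11), sqrt(14),6.08, 7*sqrt(3 )] 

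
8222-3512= 4710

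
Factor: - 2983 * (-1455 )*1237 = 3^1* 5^1*19^1 * 97^1*157^1*1237^1 = 5368907805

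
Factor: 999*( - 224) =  - 2^5 * 3^3*7^1*37^1  =  - 223776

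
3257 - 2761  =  496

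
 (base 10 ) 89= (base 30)2T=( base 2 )1011001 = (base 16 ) 59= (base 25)3e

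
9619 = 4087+5532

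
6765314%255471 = 123068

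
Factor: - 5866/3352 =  - 7/4 = -2^( - 2)*7^1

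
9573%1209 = 1110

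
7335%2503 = 2329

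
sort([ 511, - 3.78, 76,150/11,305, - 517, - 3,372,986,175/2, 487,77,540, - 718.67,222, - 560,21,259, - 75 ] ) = [ - 718.67, - 560,-517,-75 , - 3.78, - 3, 150/11,21,76, 77, 175/2,  222, 259,  305, 372, 487, 511, 540,986 ]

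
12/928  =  3/232 = 0.01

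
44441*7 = 311087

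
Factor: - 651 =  - 3^1 *7^1 * 31^1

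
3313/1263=2 + 787/1263 = 2.62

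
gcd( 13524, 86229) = 3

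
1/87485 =1/87485  =  0.00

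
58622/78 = 751 + 22/39 = 751.56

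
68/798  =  34/399 = 0.09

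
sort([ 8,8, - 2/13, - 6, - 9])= [ - 9, - 6,-2/13,8, 8] 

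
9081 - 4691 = 4390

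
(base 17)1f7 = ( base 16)227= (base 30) ib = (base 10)551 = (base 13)335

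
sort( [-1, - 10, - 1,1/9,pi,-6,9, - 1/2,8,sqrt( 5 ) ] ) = [-10,-6,-1,-1,-1/2, 1/9, sqrt (5 ),  pi, 8,9 ]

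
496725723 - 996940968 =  - 500215245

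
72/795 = 24/265 =0.09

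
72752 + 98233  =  170985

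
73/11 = 73/11 = 6.64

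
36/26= 1 + 5/13 = 1.38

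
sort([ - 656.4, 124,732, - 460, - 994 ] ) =[-994, - 656.4, - 460, 124,732]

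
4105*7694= 31583870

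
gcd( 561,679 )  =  1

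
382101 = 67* 5703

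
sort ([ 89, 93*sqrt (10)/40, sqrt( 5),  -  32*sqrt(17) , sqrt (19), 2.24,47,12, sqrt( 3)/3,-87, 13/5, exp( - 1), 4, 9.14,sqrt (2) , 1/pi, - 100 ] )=[ - 32*sqrt( 17) , - 100, - 87,  1/pi, exp(-1), sqrt (3) /3, sqrt(2), sqrt( 5), 2.24, 13/5, 4, sqrt( 19),93*sqrt(10)/40,9.14 , 12,  47,89]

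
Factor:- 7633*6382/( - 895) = 2^1*5^( - 1 ) * 17^1*179^(- 1)*449^1 *3191^1 = 48713806/895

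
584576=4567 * 128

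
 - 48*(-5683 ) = 272784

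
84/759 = 28/253 =0.11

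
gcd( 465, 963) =3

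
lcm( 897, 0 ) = 0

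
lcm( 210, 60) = 420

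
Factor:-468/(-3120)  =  2^( - 2)*3^1*5^( - 1) = 3/20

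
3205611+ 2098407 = 5304018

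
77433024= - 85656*( - 904)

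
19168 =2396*8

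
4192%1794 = 604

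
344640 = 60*5744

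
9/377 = 9/377  =  0.02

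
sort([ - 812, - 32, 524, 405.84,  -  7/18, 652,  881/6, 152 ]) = [ - 812, -32, - 7/18, 881/6,  152, 405.84,524, 652]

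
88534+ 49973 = 138507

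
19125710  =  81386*235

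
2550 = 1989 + 561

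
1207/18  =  1207/18 = 67.06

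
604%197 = 13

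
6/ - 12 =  - 1 +1/2 = -0.50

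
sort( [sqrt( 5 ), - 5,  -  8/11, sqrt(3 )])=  [ - 5,-8/11, sqrt( 3), sqrt(5 )]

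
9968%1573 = 530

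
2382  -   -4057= 6439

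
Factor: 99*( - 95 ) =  - 3^2*5^1*11^1*19^1= -9405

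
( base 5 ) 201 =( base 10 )51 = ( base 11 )47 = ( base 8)63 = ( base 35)1G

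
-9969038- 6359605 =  - 16328643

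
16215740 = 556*29165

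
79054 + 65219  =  144273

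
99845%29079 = 12608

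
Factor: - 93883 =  -223^1*421^1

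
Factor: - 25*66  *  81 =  - 133650 = - 2^1*3^5 * 5^2 * 11^1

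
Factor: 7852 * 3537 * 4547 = 2^2*3^3*13^1*131^1*151^1 * 4547^1 = 126281666628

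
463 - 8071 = - 7608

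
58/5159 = 58/5159=0.01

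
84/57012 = 7/4751 = 0.00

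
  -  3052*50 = - 152600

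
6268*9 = 56412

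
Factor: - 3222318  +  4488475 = 1266157 = 1266157^1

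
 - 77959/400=-77959/400 = -194.90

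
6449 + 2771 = 9220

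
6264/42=1044/7= 149.14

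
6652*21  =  139692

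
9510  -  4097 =5413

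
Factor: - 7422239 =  - 11^1*674749^1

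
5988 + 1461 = 7449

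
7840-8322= - 482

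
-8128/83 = -98 + 6/83 =-  97.93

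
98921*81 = 8012601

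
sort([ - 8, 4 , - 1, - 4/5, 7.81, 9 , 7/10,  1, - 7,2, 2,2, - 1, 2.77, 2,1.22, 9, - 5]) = [ - 8, - 7,-5 , - 1, - 1, - 4/5, 7/10,  1,  1.22,2,2,2,2,2.77  ,  4, 7.81, 9, 9 ] 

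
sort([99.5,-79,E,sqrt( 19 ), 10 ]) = [ - 79, E,  sqrt(19 ), 10, 99.5]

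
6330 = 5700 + 630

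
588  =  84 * 7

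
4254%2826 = 1428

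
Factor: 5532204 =2^2*3^1*461017^1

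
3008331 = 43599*69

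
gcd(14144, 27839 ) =1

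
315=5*63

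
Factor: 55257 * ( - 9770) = -2^1*3^1*5^1*113^1*163^1*977^1 = -539860890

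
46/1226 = 23/613 = 0.04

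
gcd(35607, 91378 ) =1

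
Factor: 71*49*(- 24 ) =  - 83496 = - 2^3*3^1*7^2*71^1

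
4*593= 2372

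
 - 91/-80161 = 91/80161 = 0.00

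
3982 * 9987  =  39768234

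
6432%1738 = 1218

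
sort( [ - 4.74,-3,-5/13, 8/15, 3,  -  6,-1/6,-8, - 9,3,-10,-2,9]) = [ - 10, -9,-8, - 6, - 4.74, - 3,  -  2,-5/13, - 1/6, 8/15,3, 3 , 9]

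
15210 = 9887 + 5323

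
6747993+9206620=15954613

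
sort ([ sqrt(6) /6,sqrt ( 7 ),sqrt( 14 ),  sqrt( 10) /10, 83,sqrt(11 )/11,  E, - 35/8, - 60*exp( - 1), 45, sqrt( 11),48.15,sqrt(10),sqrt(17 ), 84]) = [  -  60*exp( - 1 ),-35/8,  sqrt ( 11 )/11, sqrt(10 ) /10, sqrt( 6 ) /6  ,  sqrt( 7),E,sqrt( 10 ),sqrt( 11),sqrt( 14),sqrt(17) , 45,48.15,  83,  84]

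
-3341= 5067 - 8408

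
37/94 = 37/94 = 0.39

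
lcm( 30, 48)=240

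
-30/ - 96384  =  5/16064 =0.00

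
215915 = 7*30845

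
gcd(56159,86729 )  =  1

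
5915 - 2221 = 3694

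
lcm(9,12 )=36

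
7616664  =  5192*1467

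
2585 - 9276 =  - 6691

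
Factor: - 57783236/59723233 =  - 2^2*7^1 * 173^( - 1 )*345221^( - 1)*2063687^1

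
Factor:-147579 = -3^1*49193^1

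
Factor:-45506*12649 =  - 575605394 = - 2^1*7^1*13^1*61^1*139^1*373^1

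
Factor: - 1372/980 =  - 7/5 = - 5^( - 1)*7^1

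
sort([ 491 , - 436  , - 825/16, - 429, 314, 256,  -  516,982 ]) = [  -  516, - 436 ,-429, - 825/16 , 256,314,  491,982] 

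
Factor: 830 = 2^1*5^1*83^1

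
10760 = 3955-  - 6805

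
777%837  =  777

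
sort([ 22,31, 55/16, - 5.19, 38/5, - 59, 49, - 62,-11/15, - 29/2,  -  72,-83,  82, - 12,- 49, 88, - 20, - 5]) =[ - 83,  -  72, - 62 , - 59,  -  49, - 20,- 29/2, - 12,-5.19,  -  5, - 11/15, 55/16,38/5, 22 , 31, 49, 82,  88]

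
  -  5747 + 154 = -5593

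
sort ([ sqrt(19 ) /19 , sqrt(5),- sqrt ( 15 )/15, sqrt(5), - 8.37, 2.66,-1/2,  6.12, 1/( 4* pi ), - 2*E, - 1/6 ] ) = [ - 8.37, - 2 * E, - 1/2, - sqrt (15)/15, - 1/6, 1/( 4*pi), sqrt(19)/19,sqrt ( 5),sqrt(5),2.66, 6.12]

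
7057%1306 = 527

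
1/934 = 1/934 = 0.00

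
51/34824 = 17/11608 =0.00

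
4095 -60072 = -55977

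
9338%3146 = 3046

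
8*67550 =540400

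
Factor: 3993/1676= 2^(- 2 )*3^1*11^3*419^( - 1)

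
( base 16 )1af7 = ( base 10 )6903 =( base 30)7K3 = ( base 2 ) 1101011110111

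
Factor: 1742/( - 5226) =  - 1/3 = -  3^ ( - 1)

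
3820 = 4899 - 1079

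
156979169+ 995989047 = 1152968216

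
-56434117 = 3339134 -59773251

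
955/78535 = 191/15707 = 0.01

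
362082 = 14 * 25863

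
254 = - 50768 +51022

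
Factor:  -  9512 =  - 2^3*29^1 * 41^1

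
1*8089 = 8089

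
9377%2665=1382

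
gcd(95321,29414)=1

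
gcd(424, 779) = 1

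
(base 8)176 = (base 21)60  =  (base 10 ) 126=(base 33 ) 3R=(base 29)4A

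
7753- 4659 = 3094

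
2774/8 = 346 + 3/4 = 346.75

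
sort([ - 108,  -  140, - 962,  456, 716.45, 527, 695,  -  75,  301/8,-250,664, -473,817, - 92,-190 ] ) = [ - 962,- 473,-250, - 190,  -  140, - 108, - 92, - 75 , 301/8, 456,  527, 664 , 695,716.45,  817]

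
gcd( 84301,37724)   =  1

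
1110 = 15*74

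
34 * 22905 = 778770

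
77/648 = 77/648=0.12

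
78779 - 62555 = 16224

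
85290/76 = 42645/38 = 1122.24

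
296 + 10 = 306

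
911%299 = 14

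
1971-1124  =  847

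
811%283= 245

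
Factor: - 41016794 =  - 2^1 * 7^1 * 13^1*37^1 * 6091^1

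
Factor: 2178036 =2^2*3^3*7^1*43^1*67^1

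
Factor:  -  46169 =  - 137^1*337^1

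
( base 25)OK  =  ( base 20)1b0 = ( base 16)26c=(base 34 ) I8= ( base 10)620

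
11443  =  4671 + 6772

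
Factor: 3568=2^4*223^1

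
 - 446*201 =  - 89646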